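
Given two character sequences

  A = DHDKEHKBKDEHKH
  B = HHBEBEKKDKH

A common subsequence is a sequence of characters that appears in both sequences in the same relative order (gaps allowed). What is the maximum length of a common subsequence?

7

Taking H [2,2] → E [5,6] → K [7,7] → K [9,8] → D [10,9] → K [13,10] → H [14,11] gives a common subsequence of length 7, and the DP table's final entry dp[14][11] is also 7, so no common subsequence is longer.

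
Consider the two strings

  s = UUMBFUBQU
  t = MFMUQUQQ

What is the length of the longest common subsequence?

5

Let dp[i][j] be the LCS length of the first i characters of s and the first j characters of t. dp[i][j] = dp[i-1][j-1]+1 when the i-th and j-th characters match, else max(dp[i-1][j], dp[i][j-1]).
    ·  M  F  M  U  Q  U  Q  Q
 ·  0  0  0  0  0  0  0  0  0
 U  0  0  0  0  1  1  1  1  1
 U  0  0  0  0  1  1  2  2  2
 M  0  1  1  1  1  1  2  2  2
 B  0  1  1  1  1  1  2  2  2
 F  0  1  2  2  2  2  2  2  2
 U  0  1  2  2  3  3  3  3  3
 B  0  1  2  2  3  3  3  3  3
 Q  0  1  2  2  3  4  4  4  4
 U  0  1  2  2  3  4  5  5  5
dp[9][8] = 5. One LCS (by backtracking along matches): MFUQU.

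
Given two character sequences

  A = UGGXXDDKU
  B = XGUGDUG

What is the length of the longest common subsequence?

Let dp[i][j] be the LCS length of the first i characters of A and the first j characters of B. dp[i][j] = dp[i-1][j-1]+1 when the i-th and j-th characters match, else max(dp[i-1][j], dp[i][j-1]).
    ·  X  G  U  G  D  U  G
 ·  0  0  0  0  0  0  0  0
 U  0  0  0  1  1  1  1  1
 G  0  0  1  1  2  2  2  2
 G  0  0  1  1  2  2  2  3
 X  0  1  1  1  2  2  2  3
 X  0  1  1  1  2  2  2  3
 D  0  1  1  1  2  3  3  3
 D  0  1  1  1  2  3  3  3
 K  0  1  1  1  2  3  3  3
 U  0  1  1  2  2  3  4  4
dp[9][7] = 4. One LCS (by backtracking along matches): UGDU.

4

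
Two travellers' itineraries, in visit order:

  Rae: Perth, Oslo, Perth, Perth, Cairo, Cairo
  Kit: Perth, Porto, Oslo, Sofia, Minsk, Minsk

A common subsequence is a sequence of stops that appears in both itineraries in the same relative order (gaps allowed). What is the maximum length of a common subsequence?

Taking Perth at Rae[1]=Kit[1]; then Oslo at Rae[2]=Kit[3] gives a common subsequence of length 2. Since dp[6][6] = 2, nothing longer is possible.

2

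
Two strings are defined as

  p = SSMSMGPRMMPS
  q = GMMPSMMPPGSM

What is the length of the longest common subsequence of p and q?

7

Pick M at p[3]=q[2], M at p[5]=q[3], P at p[7]=q[4], M at p[9]=q[6], M at p[10]=q[7], P at p[11]=q[9], S at p[12]=q[11]; all 7 characters appear in both, in order. Since dp[12][12] = 7, nothing longer is possible.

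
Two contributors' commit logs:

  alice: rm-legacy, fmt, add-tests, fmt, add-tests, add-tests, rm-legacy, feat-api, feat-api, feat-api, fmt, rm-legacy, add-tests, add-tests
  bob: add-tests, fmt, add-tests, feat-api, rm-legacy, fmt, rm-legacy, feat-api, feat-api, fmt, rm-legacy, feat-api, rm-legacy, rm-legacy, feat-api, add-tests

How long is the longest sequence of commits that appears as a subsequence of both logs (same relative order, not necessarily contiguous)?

Pick fmt [2,2]; then add-tests [3,3]; then fmt [4,6]; then rm-legacy [7,7]; then feat-api [8,8]; then feat-api [9,9]; then feat-api [10,12]; then rm-legacy [12,14]; then add-tests [14,16]; all 9 commits appear in both, in order. Since dp[14][16] = 9, nothing longer is possible.

9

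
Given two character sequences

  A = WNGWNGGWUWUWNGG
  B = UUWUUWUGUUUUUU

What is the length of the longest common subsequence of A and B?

5

Match W at A[1]=B[3], then W at A[4]=B[6], then G at A[6]=B[8], then U at A[9]=B[13], then U at A[11]=B[14] — 5 characters in the same relative order in both, and the DP table's final entry dp[15][14] is also 5, so no common subsequence is longer.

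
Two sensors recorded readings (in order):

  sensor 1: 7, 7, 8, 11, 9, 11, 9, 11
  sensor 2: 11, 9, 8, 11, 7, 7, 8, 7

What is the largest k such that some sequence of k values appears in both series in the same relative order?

3

Match 7 at sensor 1[1]=sensor 2[5], then 7 at sensor 1[2]=sensor 2[6], then 8 at sensor 1[3]=sensor 2[7] — 3 values in the same relative order in both, and the DP table's final entry dp[8][8] is also 3, so no common subsequence is longer.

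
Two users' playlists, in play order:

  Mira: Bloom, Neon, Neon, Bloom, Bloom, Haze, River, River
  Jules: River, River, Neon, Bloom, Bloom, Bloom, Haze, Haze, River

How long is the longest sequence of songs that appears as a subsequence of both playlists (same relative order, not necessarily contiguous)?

Taking Bloom [1,4], Bloom [4,5], Bloom [5,6], Haze [6,8], River [8,9] gives a common subsequence of length 5. Since dp[8][9] = 5, nothing longer is possible.

5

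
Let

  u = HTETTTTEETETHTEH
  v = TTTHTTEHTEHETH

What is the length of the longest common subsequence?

11

Taking T (u #2, v #1); then T (u #4, v #2); then T (u #5, v #3); then T (u #6, v #5); then T (u #7, v #6); then E (u #8, v #7); then T (u #10, v #9); then E (u #11, v #10); then H (u #13, v #11); then T (u #14, v #13); then H (u #16, v #14) gives a common subsequence of length 11. Since dp[16][14] = 11, nothing longer is possible.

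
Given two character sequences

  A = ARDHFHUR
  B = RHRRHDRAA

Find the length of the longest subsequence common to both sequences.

4

Let dp[i][j] be the LCS length of the first i characters of A and the first j characters of B. dp[i][j] = dp[i-1][j-1]+1 when the i-th and j-th characters match, else max(dp[i-1][j], dp[i][j-1]).
    ·  R  H  R  R  H  D  R  A  A
 ·  0  0  0  0  0  0  0  0  0  0
 A  0  0  0  0  0  0  0  0  1  1
 R  0  1  1  1  1  1  1  1  1  1
 D  0  1  1  1  1  1  2  2  2  2
 H  0  1  2  2  2  2  2  2  2  2
 F  0  1  2  2  2  2  2  2  2  2
 H  0  1  2  2  2  3  3  3  3  3
 U  0  1  2  2  2  3  3  3  3  3
 R  0  1  2  3  3  3  3  4  4  4
dp[8][9] = 4. One LCS (by backtracking along matches): RHHR.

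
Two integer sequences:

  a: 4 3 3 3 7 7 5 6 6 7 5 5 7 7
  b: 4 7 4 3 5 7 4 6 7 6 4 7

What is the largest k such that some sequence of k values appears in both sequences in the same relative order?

6

Taking 4 [1,3]; then 3 [2,4]; then 7 [5,6]; then 7 [6,9]; then 6 [8,10]; then 7 [14,12] gives a common subsequence of length 6. The LCS DP gives dp[14][12] = 6, so this is optimal.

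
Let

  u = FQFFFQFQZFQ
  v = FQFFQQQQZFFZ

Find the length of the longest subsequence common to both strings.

Let dp[i][j] be the LCS length of the first i characters of u and the first j characters of v. dp[i][j] = dp[i-1][j-1]+1 when the i-th and j-th characters match, else max(dp[i-1][j], dp[i][j-1]).
    ·  F  Q  F  F  Q  Q  Q  Q  Z  F  F  Z
 ·  0  0  0  0  0  0  0  0  0  0  0  0  0
 F  0  1  1  1  1  1  1  1  1  1  1  1  1
 Q  0  1  2  2  2  2  2  2  2  2  2  2  2
 F  0  1  2  3  3  3  3  3  3  3  3  3  3
 F  0  1  2  3  4  4  4  4  4  4  4  4  4
 F  0  1  2  3  4  4  4  4  4  4  5  5  5
 Q  0  1  2  3  4  5  5  5  5  5  5  5  5
 F  0  1  2  3  4  5  5  5  5  5  6  6  6
 Q  0  1  2  3  4  5  6  6  6  6  6  6  6
 Z  0  1  2  3  4  5  6  6  6  7  7  7  7
 F  0  1  2  3  4  5  6  6  6  7  8  8  8
 Q  0  1  2  3  4  5  6  7  7  7  8  8  8
dp[11][12] = 8. One LCS (by backtracking along matches): FQFFQQZF.

8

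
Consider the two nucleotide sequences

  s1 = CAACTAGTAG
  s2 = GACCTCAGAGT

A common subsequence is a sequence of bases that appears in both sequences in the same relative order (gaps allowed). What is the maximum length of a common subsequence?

One common subsequence of length 7: C at s1[1]=s2[3], then C at s1[4]=s2[4], then T at s1[5]=s2[5], then A at s1[6]=s2[7], then G at s1[7]=s2[8], then A at s1[9]=s2[9], then G at s1[10]=s2[10]. Since dp[10][11] = 7, nothing longer is possible.

7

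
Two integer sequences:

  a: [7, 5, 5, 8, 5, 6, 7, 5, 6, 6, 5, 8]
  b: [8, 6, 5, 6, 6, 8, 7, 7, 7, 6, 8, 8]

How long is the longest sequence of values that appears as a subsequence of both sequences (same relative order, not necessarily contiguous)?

Taking 8 at a[4]=b[1]; then 5 at a[5]=b[3]; then 6 at a[6]=b[5]; then 7 at a[7]=b[9]; then 6 at a[9]=b[10]; then 8 at a[12]=b[12] gives a common subsequence of length 6. dp[12][12] = 6 confirms this is the maximum.

6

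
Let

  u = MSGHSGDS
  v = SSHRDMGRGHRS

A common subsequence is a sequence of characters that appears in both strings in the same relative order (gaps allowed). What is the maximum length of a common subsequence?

4

Let dp[i][j] be the LCS length of the first i characters of u and the first j characters of v. dp[i][j] = dp[i-1][j-1]+1 when the i-th and j-th characters match, else max(dp[i-1][j], dp[i][j-1]).
    ·  S  S  H  R  D  M  G  R  G  H  R  S
 ·  0  0  0  0  0  0  0  0  0  0  0  0  0
 M  0  0  0  0  0  0  1  1  1  1  1  1  1
 S  0  1  1  1  1  1  1  1  1  1  1  1  2
 G  0  1  1  1  1  1  1  2  2  2  2  2  2
 H  0  1  1  2  2  2  2  2  2  2  3  3  3
 S  0  1  2  2  2  2  2  2  2  2  3  3  4
 G  0  1  2  2  2  2  2  3  3  3  3  3  4
 D  0  1  2  2  2  3  3  3  3  3  3  3  4
 S  0  1  2  2  2  3  3  3  3  3  3  3  4
dp[8][12] = 4. One LCS (by backtracking along matches): MGHS.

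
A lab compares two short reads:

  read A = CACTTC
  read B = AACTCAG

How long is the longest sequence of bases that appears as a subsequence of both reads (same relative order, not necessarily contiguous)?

4

Taking A at read A[2]=read B[2] → C at read A[3]=read B[3] → T at read A[5]=read B[4] → C at read A[6]=read B[5] gives a common subsequence of length 4, and the DP table's final entry dp[6][7] is also 4, so no common subsequence is longer.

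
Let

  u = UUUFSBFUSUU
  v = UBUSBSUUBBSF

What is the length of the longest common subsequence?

Taking U (u #1, v #1), U (u #3, v #3), S (u #5, v #4), B (u #6, v #5), S (u #9, v #6), U (u #10, v #7), U (u #11, v #8) gives a common subsequence of length 7. The LCS DP gives dp[11][12] = 7, so this is optimal.

7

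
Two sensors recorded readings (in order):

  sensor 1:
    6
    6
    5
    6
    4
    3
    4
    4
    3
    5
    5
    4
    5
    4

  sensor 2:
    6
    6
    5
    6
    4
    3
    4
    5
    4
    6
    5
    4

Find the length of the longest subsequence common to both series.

Match 6 (sensor 1 #1, sensor 2 #1) → 6 (sensor 1 #2, sensor 2 #2) → 5 (sensor 1 #3, sensor 2 #3) → 6 (sensor 1 #4, sensor 2 #4) → 4 (sensor 1 #5, sensor 2 #5) → 3 (sensor 1 #6, sensor 2 #6) → 4 (sensor 1 #8, sensor 2 #7) → 5 (sensor 1 #11, sensor 2 #8) → 4 (sensor 1 #12, sensor 2 #9) → 5 (sensor 1 #13, sensor 2 #11) → 4 (sensor 1 #14, sensor 2 #12) — 11 values in the same relative order in both. dp[14][12] = 11 confirms this is the maximum.

11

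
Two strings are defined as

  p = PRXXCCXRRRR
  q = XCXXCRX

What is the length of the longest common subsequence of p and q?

Match X at p[3]=q[3]; then X at p[4]=q[4]; then C at p[5]=q[5]; then X at p[7]=q[7] — 4 characters in the same relative order in both. The LCS DP gives dp[11][7] = 4, so this is optimal.

4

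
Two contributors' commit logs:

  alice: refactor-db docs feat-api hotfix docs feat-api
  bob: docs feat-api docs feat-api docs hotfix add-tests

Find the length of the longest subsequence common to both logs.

4

One common subsequence of length 4: docs at alice[2]=bob[1]; then feat-api at alice[3]=bob[2]; then docs at alice[5]=bob[3]; then feat-api at alice[6]=bob[4]. Since dp[6][7] = 4, nothing longer is possible.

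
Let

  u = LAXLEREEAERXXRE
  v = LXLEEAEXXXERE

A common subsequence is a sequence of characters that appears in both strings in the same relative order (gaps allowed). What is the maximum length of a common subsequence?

Match L (u #1, v #1) → X (u #3, v #2) → L (u #4, v #3) → E (u #7, v #4) → E (u #8, v #5) → A (u #9, v #6) → E (u #10, v #7) → X (u #12, v #9) → X (u #13, v #10) → R (u #14, v #12) → E (u #15, v #13) — 11 characters in the same relative order in both. The LCS DP gives dp[15][13] = 11, so this is optimal.

11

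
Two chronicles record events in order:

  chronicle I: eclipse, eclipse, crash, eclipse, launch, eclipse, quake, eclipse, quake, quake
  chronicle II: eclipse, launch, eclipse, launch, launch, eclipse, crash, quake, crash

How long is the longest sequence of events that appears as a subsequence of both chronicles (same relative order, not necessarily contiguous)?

5

Pick eclipse at chronicle I[1]=chronicle II[1], eclipse at chronicle I[2]=chronicle II[3], launch at chronicle I[5]=chronicle II[5], eclipse at chronicle I[6]=chronicle II[6], quake at chronicle I[7]=chronicle II[8]; all 5 events appear in both, in order, and the DP table's final entry dp[10][9] is also 5, so no common subsequence is longer.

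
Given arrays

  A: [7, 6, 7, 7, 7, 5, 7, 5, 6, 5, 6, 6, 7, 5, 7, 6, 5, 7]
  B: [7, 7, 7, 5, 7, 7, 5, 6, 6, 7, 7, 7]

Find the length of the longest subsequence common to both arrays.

Pick 7 at A[1]=B[1]; then 7 at A[3]=B[2]; then 7 at A[4]=B[3]; then 7 at A[5]=B[5]; then 7 at A[7]=B[6]; then 5 at A[10]=B[7]; then 6 at A[11]=B[8]; then 6 at A[12]=B[9]; then 7 at A[13]=B[10]; then 7 at A[15]=B[11]; then 7 at A[18]=B[12]; all 11 values appear in both, in order. dp[18][12] = 11 confirms this is the maximum.

11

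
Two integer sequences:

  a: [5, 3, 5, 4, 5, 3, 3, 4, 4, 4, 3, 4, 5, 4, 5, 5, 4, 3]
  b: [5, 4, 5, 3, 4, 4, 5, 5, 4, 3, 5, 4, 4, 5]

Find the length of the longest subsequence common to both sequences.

Taking 5 at a[3]=b[1], then 4 at a[4]=b[2], then 5 at a[5]=b[3], then 3 at a[7]=b[4], then 4 at a[8]=b[5], then 4 at a[9]=b[6], then 4 at a[10]=b[9], then 3 at a[11]=b[10], then 4 at a[12]=b[12], then 4 at a[14]=b[13], then 5 at a[16]=b[14] gives a common subsequence of length 11. The LCS DP gives dp[18][14] = 11, so this is optimal.

11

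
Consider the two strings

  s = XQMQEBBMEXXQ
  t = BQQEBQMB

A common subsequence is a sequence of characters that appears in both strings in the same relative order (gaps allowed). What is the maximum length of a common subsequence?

5

Let dp[i][j] be the LCS length of the first i characters of s and the first j characters of t. dp[i][j] = dp[i-1][j-1]+1 when the i-th and j-th characters match, else max(dp[i-1][j], dp[i][j-1]).
    ·  B  Q  Q  E  B  Q  M  B
 ·  0  0  0  0  0  0  0  0  0
 X  0  0  0  0  0  0  0  0  0
 Q  0  0  1  1  1  1  1  1  1
 M  0  0  1  1  1  1  1  2  2
 Q  0  0  1  2  2  2  2  2  2
 E  0  0  1  2  3  3  3  3  3
 B  0  1  1  2  3  4  4  4  4
 B  0  1  1  2  3  4  4  4  5
 M  0  1  1  2  3  4  4  5  5
 E  0  1  1  2  3  4  4  5  5
 X  0  1  1  2  3  4  4  5  5
 X  0  1  1  2  3  4  4  5  5
 Q  0  1  2  2  3  4  5  5  5
dp[12][8] = 5. One LCS (by backtracking along matches): QQEBB.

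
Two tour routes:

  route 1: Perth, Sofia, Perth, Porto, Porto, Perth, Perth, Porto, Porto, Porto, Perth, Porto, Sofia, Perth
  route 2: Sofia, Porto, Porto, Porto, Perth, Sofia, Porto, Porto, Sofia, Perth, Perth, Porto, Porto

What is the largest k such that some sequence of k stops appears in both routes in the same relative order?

8

Pick Perth at route 1[1]=route 2[5], then Sofia at route 1[2]=route 2[6], then Porto at route 1[4]=route 2[7], then Porto at route 1[5]=route 2[8], then Perth at route 1[6]=route 2[10], then Perth at route 1[7]=route 2[11], then Porto at route 1[10]=route 2[12], then Porto at route 1[12]=route 2[13]; all 8 stops appear in both, in order. dp[14][13] = 8 confirms this is the maximum.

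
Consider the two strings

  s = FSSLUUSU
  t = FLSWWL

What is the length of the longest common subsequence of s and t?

3

Let dp[i][j] be the LCS length of the first i characters of s and the first j characters of t. dp[i][j] = dp[i-1][j-1]+1 when the i-th and j-th characters match, else max(dp[i-1][j], dp[i][j-1]).
    ·  F  L  S  W  W  L
 ·  0  0  0  0  0  0  0
 F  0  1  1  1  1  1  1
 S  0  1  1  2  2  2  2
 S  0  1  1  2  2  2  2
 L  0  1  2  2  2  2  3
 U  0  1  2  2  2  2  3
 U  0  1  2  2  2  2  3
 S  0  1  2  3  3  3  3
 U  0  1  2  3  3  3  3
dp[8][6] = 3. One LCS (by backtracking along matches): FSL.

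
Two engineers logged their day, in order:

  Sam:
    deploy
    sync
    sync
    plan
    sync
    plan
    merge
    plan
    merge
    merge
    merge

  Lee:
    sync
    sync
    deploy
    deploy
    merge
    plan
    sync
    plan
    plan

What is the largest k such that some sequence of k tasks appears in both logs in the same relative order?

Match sync [2,1]; then sync [3,2]; then plan [4,6]; then sync [5,7]; then plan [6,8]; then plan [8,9] — 6 tasks in the same relative order in both. The LCS DP gives dp[11][9] = 6, so this is optimal.

6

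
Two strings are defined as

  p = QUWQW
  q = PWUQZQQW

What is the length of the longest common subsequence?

Let dp[i][j] be the LCS length of the first i characters of p and the first j characters of q. dp[i][j] = dp[i-1][j-1]+1 when the i-th and j-th characters match, else max(dp[i-1][j], dp[i][j-1]).
    ·  P  W  U  Q  Z  Q  Q  W
 ·  0  0  0  0  0  0  0  0  0
 Q  0  0  0  0  1  1  1  1  1
 U  0  0  0  1  1  1  1  1  1
 W  0  0  1  1  1  1  1  1  2
 Q  0  0  1  1  2  2  2  2  2
 W  0  0  1  1  2  2  2  2  3
dp[5][8] = 3. One LCS (by backtracking along matches): QQW.

3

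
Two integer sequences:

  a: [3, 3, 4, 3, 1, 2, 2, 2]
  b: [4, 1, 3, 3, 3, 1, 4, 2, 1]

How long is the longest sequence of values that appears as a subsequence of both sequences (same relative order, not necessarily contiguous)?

5

Let dp[i][j] be the LCS length of the first i values of a and the first j values of b. dp[i][j] = dp[i-1][j-1]+1 when the i-th and j-th values match, else max(dp[i-1][j], dp[i][j-1]).
    ·  4  1  3  3  3  1  4  2  1
 ·  0  0  0  0  0  0  0  0  0  0
 3  0  0  0  1  1  1  1  1  1  1
 3  0  0  0  1  2  2  2  2  2  2
 4  0  1  1  1  2  2  2  3  3  3
 3  0  1  1  2  2  3  3  3  3  3
 1  0  1  2  2  2  3  4  4  4  4
 2  0  1  2  2  2  3  4  4  5  5
 2  0  1  2  2  2  3  4  4  5  5
 2  0  1  2  2  2  3  4  4  5  5
dp[8][9] = 5. One LCS (by backtracking along matches): 3, 3, 3, 1, 2.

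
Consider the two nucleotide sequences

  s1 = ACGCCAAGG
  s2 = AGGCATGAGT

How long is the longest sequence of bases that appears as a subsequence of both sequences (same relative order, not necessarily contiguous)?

6

Match A at s1[1]=s2[1], then G at s1[3]=s2[3], then C at s1[5]=s2[4], then A at s1[6]=s2[5], then A at s1[7]=s2[8], then G at s1[8]=s2[9] — 6 bases in the same relative order in both. Since dp[9][10] = 6, nothing longer is possible.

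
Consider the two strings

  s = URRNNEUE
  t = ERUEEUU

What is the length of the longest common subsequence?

3

One common subsequence of length 3: U [1,3], then E [6,5], then U [7,7]. The LCS DP gives dp[8][7] = 3, so this is optimal.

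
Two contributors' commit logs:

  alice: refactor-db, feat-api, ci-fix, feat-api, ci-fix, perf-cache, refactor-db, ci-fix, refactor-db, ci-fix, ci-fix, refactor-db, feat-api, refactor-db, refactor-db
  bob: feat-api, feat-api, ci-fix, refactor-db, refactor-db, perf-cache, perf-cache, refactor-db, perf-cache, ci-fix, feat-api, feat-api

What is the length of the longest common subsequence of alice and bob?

One common subsequence of length 7: feat-api at alice[2]=bob[1], then feat-api at alice[4]=bob[2], then ci-fix at alice[5]=bob[3], then perf-cache at alice[6]=bob[7], then refactor-db at alice[7]=bob[8], then ci-fix at alice[8]=bob[10], then feat-api at alice[13]=bob[12], and the DP table's final entry dp[15][12] is also 7, so no common subsequence is longer.

7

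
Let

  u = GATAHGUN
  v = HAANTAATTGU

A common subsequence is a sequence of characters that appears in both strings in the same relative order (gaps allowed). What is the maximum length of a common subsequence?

5

Taking A (u #2, v #3), T (u #3, v #5), A (u #4, v #7), G (u #6, v #10), U (u #7, v #11) gives a common subsequence of length 5. The LCS DP gives dp[8][11] = 5, so this is optimal.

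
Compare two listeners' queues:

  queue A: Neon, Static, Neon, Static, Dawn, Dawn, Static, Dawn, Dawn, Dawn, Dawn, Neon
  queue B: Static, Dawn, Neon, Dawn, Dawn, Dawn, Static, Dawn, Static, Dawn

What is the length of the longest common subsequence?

7

One common subsequence of length 7: Static (queue A #2, queue B #1); then Neon (queue A #3, queue B #3); then Dawn (queue A #5, queue B #5); then Dawn (queue A #6, queue B #6); then Static (queue A #7, queue B #7); then Dawn (queue A #8, queue B #8); then Dawn (queue A #11, queue B #10). The LCS DP gives dp[12][10] = 7, so this is optimal.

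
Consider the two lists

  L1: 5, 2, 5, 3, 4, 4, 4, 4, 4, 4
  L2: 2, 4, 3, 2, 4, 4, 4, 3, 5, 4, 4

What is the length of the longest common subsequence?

7

Pick 2 [2,1]; then 3 [4,3]; then 4 [5,5]; then 4 [6,6]; then 4 [7,7]; then 4 [9,10]; then 4 [10,11]; all 7 values appear in both, in order. The LCS DP gives dp[10][11] = 7, so this is optimal.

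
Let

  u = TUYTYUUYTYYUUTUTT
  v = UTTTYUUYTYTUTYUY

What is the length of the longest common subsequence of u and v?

One common subsequence of length 11: T (u #1, v #3) → T (u #4, v #4) → Y (u #5, v #5) → U (u #6, v #6) → U (u #7, v #7) → Y (u #8, v #8) → T (u #9, v #9) → Y (u #10, v #10) → U (u #13, v #12) → T (u #14, v #13) → U (u #15, v #15). Since dp[17][16] = 11, nothing longer is possible.

11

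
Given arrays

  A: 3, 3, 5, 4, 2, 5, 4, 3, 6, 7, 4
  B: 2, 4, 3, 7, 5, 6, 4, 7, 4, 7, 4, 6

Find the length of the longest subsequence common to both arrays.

6

Pick 3 (A #1, B #3) → 5 (A #3, B #5) → 4 (A #4, B #7) → 4 (A #7, B #9) → 7 (A #10, B #10) → 4 (A #11, B #11); all 6 values appear in both, in order. The LCS DP gives dp[11][12] = 6, so this is optimal.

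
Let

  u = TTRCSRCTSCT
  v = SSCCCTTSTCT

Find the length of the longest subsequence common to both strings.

Let dp[i][j] be the LCS length of the first i characters of u and the first j characters of v. dp[i][j] = dp[i-1][j-1]+1 when the i-th and j-th characters match, else max(dp[i-1][j], dp[i][j-1]).
    ·  S  S  C  C  C  T  T  S  T  C  T
 ·  0  0  0  0  0  0  0  0  0  0  0  0
 T  0  0  0  0  0  0  1  1  1  1  1  1
 T  0  0  0  0  0  0  1  2  2  2  2  2
 R  0  0  0  0  0  0  1  2  2  2  2  2
 C  0  0  0  1  1  1  1  2  2  2  3  3
 S  0  1  1  1  1  1  1  2  3  3  3  3
 R  0  1  1  1  1  1  1  2  3  3  3  3
 C  0  1  1  2  2  2  2  2  3  3  4  4
 T  0  1  1  2  2  2  3  3  3  4  4  5
 S  0  1  2  2  2  2  3  3  4  4  4  5
 C  0  1  2  3  3  3  3  3  4  4  5  5
 T  0  1  2  3  3  3  4  4  4  5  5  6
dp[11][11] = 6. One LCS (by backtracking along matches): TTSTCT.

6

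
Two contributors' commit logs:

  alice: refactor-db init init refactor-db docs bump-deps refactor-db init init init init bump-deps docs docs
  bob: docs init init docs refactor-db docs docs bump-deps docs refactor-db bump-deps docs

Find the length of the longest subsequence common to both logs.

8

Taking init [2,2], then init [3,3], then refactor-db [4,5], then docs [5,7], then bump-deps [6,8], then refactor-db [7,10], then bump-deps [12,11], then docs [14,12] gives a common subsequence of length 8. Since dp[14][12] = 8, nothing longer is possible.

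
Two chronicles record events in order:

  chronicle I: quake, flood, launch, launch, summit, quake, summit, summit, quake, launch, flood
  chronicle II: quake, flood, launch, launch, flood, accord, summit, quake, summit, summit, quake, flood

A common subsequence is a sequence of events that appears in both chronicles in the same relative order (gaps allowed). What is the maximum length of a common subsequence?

Taking quake (chronicle I #1, chronicle II #1), then flood (chronicle I #2, chronicle II #2), then launch (chronicle I #3, chronicle II #3), then launch (chronicle I #4, chronicle II #4), then summit (chronicle I #5, chronicle II #7), then quake (chronicle I #6, chronicle II #8), then summit (chronicle I #7, chronicle II #9), then summit (chronicle I #8, chronicle II #10), then quake (chronicle I #9, chronicle II #11), then flood (chronicle I #11, chronicle II #12) gives a common subsequence of length 10, and the DP table's final entry dp[11][12] is also 10, so no common subsequence is longer.

10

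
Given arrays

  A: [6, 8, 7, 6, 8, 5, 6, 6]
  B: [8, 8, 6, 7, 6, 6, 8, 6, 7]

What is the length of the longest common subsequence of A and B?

Pick 6 at A[1]=B[3], 7 at A[3]=B[4], 6 at A[4]=B[6], 8 at A[5]=B[7], 6 at A[7]=B[8]; all 5 values appear in both, in order, and the DP table's final entry dp[8][9] is also 5, so no common subsequence is longer.

5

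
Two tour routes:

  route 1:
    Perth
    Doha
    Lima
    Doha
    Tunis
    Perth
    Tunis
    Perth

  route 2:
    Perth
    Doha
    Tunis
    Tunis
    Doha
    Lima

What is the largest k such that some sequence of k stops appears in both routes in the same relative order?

Pick Perth (route 1 #1, route 2 #1), then Doha (route 1 #4, route 2 #2), then Tunis (route 1 #5, route 2 #3), then Tunis (route 1 #7, route 2 #4); all 4 stops appear in both, in order. dp[8][6] = 4 confirms this is the maximum.

4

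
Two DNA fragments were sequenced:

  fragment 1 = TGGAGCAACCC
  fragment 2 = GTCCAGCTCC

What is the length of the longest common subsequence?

6

Let dp[i][j] be the LCS length of the first i bases of fragment 1 and the first j bases of fragment 2. dp[i][j] = dp[i-1][j-1]+1 when the i-th and j-th bases match, else max(dp[i-1][j], dp[i][j-1]).
    ·  G  T  C  C  A  G  C  T  C  C
 ·  0  0  0  0  0  0  0  0  0  0  0
 T  0  0  1  1  1  1  1  1  1  1  1
 G  0  1  1  1  1  1  2  2  2  2  2
 G  0  1  1  1  1  1  2  2  2  2  2
 A  0  1  1  1  1  2  2  2  2  2  2
 G  0  1  1  1  1  2  3  3  3  3  3
 C  0  1  1  2  2  2  3  4  4  4  4
 A  0  1  1  2  2  3  3  4  4  4  4
 A  0  1  1  2  2  3  3  4  4  4  4
 C  0  1  1  2  3  3  3  4  4  5  5
 C  0  1  1  2  3  3  3  4  4  5  6
 C  0  1  1  2  3  3  3  4  4  5  6
dp[11][10] = 6. One LCS (by backtracking along matches): TAGCCC.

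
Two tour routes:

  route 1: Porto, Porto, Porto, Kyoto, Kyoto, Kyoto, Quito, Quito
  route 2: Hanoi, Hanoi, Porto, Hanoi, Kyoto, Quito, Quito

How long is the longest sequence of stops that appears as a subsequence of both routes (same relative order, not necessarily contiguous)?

4

Taking Porto at route 1[1]=route 2[3], then Kyoto at route 1[6]=route 2[5], then Quito at route 1[7]=route 2[6], then Quito at route 1[8]=route 2[7] gives a common subsequence of length 4. Since dp[8][7] = 4, nothing longer is possible.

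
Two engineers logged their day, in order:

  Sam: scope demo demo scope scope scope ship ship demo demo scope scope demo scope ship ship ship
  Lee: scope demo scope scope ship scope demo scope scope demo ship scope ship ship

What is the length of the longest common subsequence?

12

One common subsequence of length 12: scope (Sam #1, Lee #1), demo (Sam #3, Lee #2), scope (Sam #4, Lee #3), scope (Sam #5, Lee #4), scope (Sam #6, Lee #6), demo (Sam #10, Lee #7), scope (Sam #11, Lee #8), scope (Sam #12, Lee #9), demo (Sam #13, Lee #10), scope (Sam #14, Lee #12), ship (Sam #16, Lee #13), ship (Sam #17, Lee #14). Since dp[17][14] = 12, nothing longer is possible.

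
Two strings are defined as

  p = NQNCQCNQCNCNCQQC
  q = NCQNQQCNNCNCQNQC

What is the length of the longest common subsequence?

Match N [1,1] → Q [2,3] → N [3,4] → Q [5,6] → C [6,7] → N [7,8] → N [10,9] → C [11,10] → N [12,11] → C [13,12] → Q [14,13] → Q [15,15] → C [16,16] — 13 characters in the same relative order in both, and the DP table's final entry dp[16][16] is also 13, so no common subsequence is longer.

13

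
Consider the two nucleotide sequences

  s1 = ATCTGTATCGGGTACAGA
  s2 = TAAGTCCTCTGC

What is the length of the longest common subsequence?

7

Pick A at s1[1]=s2[3], then T at s1[2]=s2[5], then C at s1[3]=s2[7], then T at s1[4]=s2[8], then T at s1[8]=s2[10], then G at s1[12]=s2[11], then C at s1[15]=s2[12]; all 7 bases appear in both, in order. The LCS DP gives dp[18][12] = 7, so this is optimal.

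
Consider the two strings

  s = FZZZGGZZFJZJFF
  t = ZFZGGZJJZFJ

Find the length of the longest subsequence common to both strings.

8

One common subsequence of length 8: F (s #1, t #2), then Z (s #4, t #3), then G (s #5, t #4), then G (s #6, t #5), then Z (s #7, t #6), then Z (s #8, t #9), then F (s #9, t #10), then J (s #12, t #11). Since dp[14][11] = 8, nothing longer is possible.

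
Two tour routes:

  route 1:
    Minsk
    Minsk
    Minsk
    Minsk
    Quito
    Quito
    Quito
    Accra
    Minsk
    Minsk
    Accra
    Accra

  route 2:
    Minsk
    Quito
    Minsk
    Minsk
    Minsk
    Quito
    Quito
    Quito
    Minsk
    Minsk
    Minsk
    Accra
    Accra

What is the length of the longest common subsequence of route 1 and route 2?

11

Match Minsk (route 1 #1, route 2 #1), Minsk (route 1 #2, route 2 #3), Minsk (route 1 #3, route 2 #4), Minsk (route 1 #4, route 2 #5), Quito (route 1 #5, route 2 #6), Quito (route 1 #6, route 2 #7), Quito (route 1 #7, route 2 #8), Minsk (route 1 #9, route 2 #10), Minsk (route 1 #10, route 2 #11), Accra (route 1 #11, route 2 #12), Accra (route 1 #12, route 2 #13) — 11 stops in the same relative order in both. dp[12][13] = 11 confirms this is the maximum.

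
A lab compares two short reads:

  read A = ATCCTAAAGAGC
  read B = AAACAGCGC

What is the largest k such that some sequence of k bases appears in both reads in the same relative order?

7

One common subsequence of length 7: A (read A #1, read B #1) → A (read A #6, read B #2) → A (read A #7, read B #3) → A (read A #8, read B #5) → G (read A #9, read B #6) → G (read A #11, read B #8) → C (read A #12, read B #9), and the DP table's final entry dp[12][9] is also 7, so no common subsequence is longer.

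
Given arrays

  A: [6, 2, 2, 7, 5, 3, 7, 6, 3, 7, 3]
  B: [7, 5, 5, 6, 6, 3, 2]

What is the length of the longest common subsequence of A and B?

Let dp[i][j] be the LCS length of the first i values of A and the first j values of B. dp[i][j] = dp[i-1][j-1]+1 when the i-th and j-th values match, else max(dp[i-1][j], dp[i][j-1]).
    ·  7  5  5  6  6  3  2
 ·  0  0  0  0  0  0  0  0
 6  0  0  0  0  1  1  1  1
 2  0  0  0  0  1  1  1  2
 2  0  0  0  0  1  1  1  2
 7  0  1  1  1  1  1  1  2
 5  0  1  2  2  2  2  2  2
 3  0  1  2  2  2  2  3  3
 7  0  1  2  2  2  2  3  3
 6  0  1  2  2  3  3  3  3
 3  0  1  2  2  3  3  4  4
 7  0  1  2  2  3  3  4  4
 3  0  1  2  2  3  3  4  4
dp[11][7] = 4. One LCS (by backtracking along matches): 7, 5, 6, 3.

4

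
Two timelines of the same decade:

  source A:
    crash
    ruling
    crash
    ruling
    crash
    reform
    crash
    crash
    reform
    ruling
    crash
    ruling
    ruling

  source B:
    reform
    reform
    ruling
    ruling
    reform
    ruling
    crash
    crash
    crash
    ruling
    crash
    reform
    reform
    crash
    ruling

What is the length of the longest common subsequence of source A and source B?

8

Pick crash [1,8], then crash [3,9], then ruling [4,10], then crash [5,11], then reform [6,12], then reform [9,13], then crash [11,14], then ruling [13,15]; all 8 events appear in both, in order. Since dp[13][15] = 8, nothing longer is possible.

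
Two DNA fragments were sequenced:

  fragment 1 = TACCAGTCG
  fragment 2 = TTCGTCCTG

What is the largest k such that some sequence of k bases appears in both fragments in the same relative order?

6

Match T (fragment 1 #1, fragment 2 #2) → C (fragment 1 #4, fragment 2 #3) → G (fragment 1 #6, fragment 2 #4) → T (fragment 1 #7, fragment 2 #5) → C (fragment 1 #8, fragment 2 #7) → G (fragment 1 #9, fragment 2 #9) — 6 bases in the same relative order in both. Since dp[9][9] = 6, nothing longer is possible.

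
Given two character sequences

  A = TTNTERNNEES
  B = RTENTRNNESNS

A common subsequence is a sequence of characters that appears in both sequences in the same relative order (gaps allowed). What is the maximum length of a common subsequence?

Taking T at A[1]=B[2] → N at A[3]=B[4] → T at A[4]=B[5] → R at A[6]=B[6] → N at A[7]=B[7] → N at A[8]=B[8] → E at A[9]=B[9] → S at A[11]=B[12] gives a common subsequence of length 8. dp[11][12] = 8 confirms this is the maximum.

8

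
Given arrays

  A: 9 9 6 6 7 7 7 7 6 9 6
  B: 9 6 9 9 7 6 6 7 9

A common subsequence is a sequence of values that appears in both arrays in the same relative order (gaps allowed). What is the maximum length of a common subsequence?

Match 9 at A[1]=B[3], 9 at A[2]=B[4], 6 at A[3]=B[6], 6 at A[4]=B[7], 7 at A[8]=B[8], 9 at A[10]=B[9] — 6 values in the same relative order in both, and the DP table's final entry dp[11][9] is also 6, so no common subsequence is longer.

6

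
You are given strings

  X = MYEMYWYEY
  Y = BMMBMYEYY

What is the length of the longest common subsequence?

5

Pick M (X #1, Y #5); then Y (X #2, Y #6); then E (X #3, Y #7); then Y (X #7, Y #8); then Y (X #9, Y #9); all 5 characters appear in both, in order. dp[9][9] = 5 confirms this is the maximum.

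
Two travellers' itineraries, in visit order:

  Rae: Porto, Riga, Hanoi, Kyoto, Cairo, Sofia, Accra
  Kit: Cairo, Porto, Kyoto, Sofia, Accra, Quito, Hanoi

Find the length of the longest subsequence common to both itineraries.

Match Porto at Rae[1]=Kit[2]; then Kyoto at Rae[4]=Kit[3]; then Sofia at Rae[6]=Kit[4]; then Accra at Rae[7]=Kit[5] — 4 stops in the same relative order in both. Since dp[7][7] = 4, nothing longer is possible.

4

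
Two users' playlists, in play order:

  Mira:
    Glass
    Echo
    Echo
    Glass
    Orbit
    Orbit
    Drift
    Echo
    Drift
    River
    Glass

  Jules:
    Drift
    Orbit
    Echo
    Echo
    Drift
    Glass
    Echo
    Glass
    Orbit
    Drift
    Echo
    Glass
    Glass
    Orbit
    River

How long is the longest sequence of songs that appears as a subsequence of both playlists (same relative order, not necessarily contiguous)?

Taking Glass [1,6] → Echo [3,7] → Glass [4,8] → Orbit [6,9] → Drift [7,10] → Echo [8,11] → River [10,15] gives a common subsequence of length 7, and the DP table's final entry dp[11][15] is also 7, so no common subsequence is longer.

7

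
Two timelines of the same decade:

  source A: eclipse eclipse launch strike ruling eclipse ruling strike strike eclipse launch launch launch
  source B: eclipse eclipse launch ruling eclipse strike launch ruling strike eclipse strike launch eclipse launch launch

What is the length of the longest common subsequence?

11

Taking eclipse at source A[1]=source B[1], then eclipse at source A[2]=source B[2], then launch at source A[3]=source B[3], then ruling at source A[5]=source B[4], then eclipse at source A[6]=source B[5], then ruling at source A[7]=source B[8], then strike at source A[8]=source B[9], then strike at source A[9]=source B[11], then eclipse at source A[10]=source B[13], then launch at source A[12]=source B[14], then launch at source A[13]=source B[15] gives a common subsequence of length 11. dp[13][15] = 11 confirms this is the maximum.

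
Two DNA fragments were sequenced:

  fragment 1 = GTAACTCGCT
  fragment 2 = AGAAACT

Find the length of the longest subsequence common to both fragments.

5

Let dp[i][j] be the LCS length of the first i bases of fragment 1 and the first j bases of fragment 2. dp[i][j] = dp[i-1][j-1]+1 when the i-th and j-th bases match, else max(dp[i-1][j], dp[i][j-1]).
    ·  A  G  A  A  A  C  T
 ·  0  0  0  0  0  0  0  0
 G  0  0  1  1  1  1  1  1
 T  0  0  1  1  1  1  1  2
 A  0  1  1  2  2  2  2  2
 A  0  1  1  2  3  3  3  3
 C  0  1  1  2  3  3  4  4
 T  0  1  1  2  3  3  4  5
 C  0  1  1  2  3  3  4  5
 G  0  1  2  2  3  3  4  5
 C  0  1  2  2  3  3  4  5
 T  0  1  2  2  3  3  4  5
dp[10][7] = 5. One LCS (by backtracking along matches): GAACT.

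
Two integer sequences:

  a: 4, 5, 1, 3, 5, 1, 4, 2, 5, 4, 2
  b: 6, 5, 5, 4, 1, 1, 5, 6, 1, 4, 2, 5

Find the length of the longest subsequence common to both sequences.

7

Taking 4 at a[1]=b[4], then 1 at a[3]=b[6], then 5 at a[5]=b[7], then 1 at a[6]=b[9], then 4 at a[7]=b[10], then 2 at a[8]=b[11], then 5 at a[9]=b[12] gives a common subsequence of length 7. dp[11][12] = 7 confirms this is the maximum.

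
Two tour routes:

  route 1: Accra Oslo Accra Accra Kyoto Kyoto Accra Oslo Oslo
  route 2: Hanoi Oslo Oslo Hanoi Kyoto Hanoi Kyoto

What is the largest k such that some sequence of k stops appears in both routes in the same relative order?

Pick Oslo (route 1 #2, route 2 #3) → Kyoto (route 1 #5, route 2 #5) → Kyoto (route 1 #6, route 2 #7); all 3 stops appear in both, in order. Since dp[9][7] = 3, nothing longer is possible.

3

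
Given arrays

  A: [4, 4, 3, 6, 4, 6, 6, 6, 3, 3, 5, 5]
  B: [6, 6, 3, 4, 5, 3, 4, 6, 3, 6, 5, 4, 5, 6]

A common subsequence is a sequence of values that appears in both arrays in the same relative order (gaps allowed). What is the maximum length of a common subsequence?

7

Pick 4 at A[1]=B[4]; then 3 at A[3]=B[6]; then 4 at A[5]=B[7]; then 6 at A[6]=B[8]; then 6 at A[8]=B[10]; then 5 at A[11]=B[11]; then 5 at A[12]=B[13]; all 7 values appear in both, in order, and the DP table's final entry dp[12][14] is also 7, so no common subsequence is longer.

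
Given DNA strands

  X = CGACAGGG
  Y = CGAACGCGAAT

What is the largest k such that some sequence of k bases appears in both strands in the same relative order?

6

Let dp[i][j] be the LCS length of the first i bases of X and the first j bases of Y. dp[i][j] = dp[i-1][j-1]+1 when the i-th and j-th bases match, else max(dp[i-1][j], dp[i][j-1]).
    ·  C  G  A  A  C  G  C  G  A  A  T
 ·  0  0  0  0  0  0  0  0  0  0  0  0
 C  0  1  1  1  1  1  1  1  1  1  1  1
 G  0  1  2  2  2  2  2  2  2  2  2  2
 A  0  1  2  3  3  3  3  3  3  3  3  3
 C  0  1  2  3  3  4  4  4  4  4  4  4
 A  0  1  2  3  4  4  4  4  4  5  5  5
 G  0  1  2  3  4  4  5  5  5  5  5  5
 G  0  1  2  3  4  4  5  5  6  6  6  6
 G  0  1  2  3  4  4  5  5  6  6  6  6
dp[8][11] = 6. One LCS (by backtracking along matches): CGACGG.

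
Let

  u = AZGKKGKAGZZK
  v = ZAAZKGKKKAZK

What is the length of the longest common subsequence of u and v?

Let dp[i][j] be the LCS length of the first i characters of u and the first j characters of v. dp[i][j] = dp[i-1][j-1]+1 when the i-th and j-th characters match, else max(dp[i-1][j], dp[i][j-1]).
    ·  Z  A  A  Z  K  G  K  K  K  A  Z  K
 ·  0  0  0  0  0  0  0  0  0  0  0  0  0
 A  0  0  1  1  1  1  1  1  1  1  1  1  1
 Z  0  1  1  1  2  2  2  2  2  2  2  2  2
 G  0  1  1  1  2  2  3  3  3  3  3  3  3
 K  0  1  1  1  2  3  3  4  4  4  4  4  4
 K  0  1  1  1  2  3  3  4  5  5  5  5  5
 G  0  1  1  1  2  3  4  4  5  5  5  5  5
 K  0  1  1  1  2  3  4  5  5  6  6  6  6
 A  0  1  2  2  2  3  4  5  5  6  7  7  7
 G  0  1  2  2  2  3  4  5  5  6  7  7  7
 Z  0  1  2  2  3  3  4  5  5  6  7  8  8
 Z  0  1  2  2  3  3  4  5  5  6  7  8  8
 K  0  1  2  2  3  4  4  5  6  6  7  8  9
dp[12][12] = 9. One LCS (by backtracking along matches): AZGKKKAZK.

9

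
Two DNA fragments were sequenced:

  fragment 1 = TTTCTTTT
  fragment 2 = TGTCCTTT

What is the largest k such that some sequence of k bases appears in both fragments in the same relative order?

6

Let dp[i][j] be the LCS length of the first i bases of fragment 1 and the first j bases of fragment 2. dp[i][j] = dp[i-1][j-1]+1 when the i-th and j-th bases match, else max(dp[i-1][j], dp[i][j-1]).
    ·  T  G  T  C  C  T  T  T
 ·  0  0  0  0  0  0  0  0  0
 T  0  1  1  1  1  1  1  1  1
 T  0  1  1  2  2  2  2  2  2
 T  0  1  1  2  2  2  3  3  3
 C  0  1  1  2  3  3  3  3  3
 T  0  1  1  2  3  3  4  4  4
 T  0  1  1  2  3  3  4  5  5
 T  0  1  1  2  3  3  4  5  6
 T  0  1  1  2  3  3  4  5  6
dp[8][8] = 6. One LCS (by backtracking along matches): TTCTTT.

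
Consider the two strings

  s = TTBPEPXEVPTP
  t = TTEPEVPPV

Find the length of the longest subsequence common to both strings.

Let dp[i][j] be the LCS length of the first i characters of s and the first j characters of t. dp[i][j] = dp[i-1][j-1]+1 when the i-th and j-th characters match, else max(dp[i-1][j], dp[i][j-1]).
    ·  T  T  E  P  E  V  P  P  V
 ·  0  0  0  0  0  0  0  0  0  0
 T  0  1  1  1  1  1  1  1  1  1
 T  0  1  2  2  2  2  2  2  2  2
 B  0  1  2  2  2  2  2  2  2  2
 P  0  1  2  2  3  3  3  3  3  3
 E  0  1  2  3  3  4  4  4  4  4
 P  0  1  2  3  4  4  4  5  5  5
 X  0  1  2  3  4  4  4  5  5  5
 E  0  1  2  3  4  5  5  5  5  5
 V  0  1  2  3  4  5  6  6  6  6
 P  0  1  2  3  4  5  6  7  7  7
 T  0  1  2  3  4  5  6  7  7  7
 P  0  1  2  3  4  5  6  7  8  8
dp[12][9] = 8. One LCS (by backtracking along matches): TTEPEVPP.

8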